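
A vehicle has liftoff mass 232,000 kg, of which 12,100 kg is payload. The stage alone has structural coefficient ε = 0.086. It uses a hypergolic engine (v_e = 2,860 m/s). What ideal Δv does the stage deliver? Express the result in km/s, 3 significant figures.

Stage wet mass = m₀ − payload = 232,000 − 12,100 = 219,900 kg.
Stage dry mass = ε × stage wet mass = 0.086 × 219,900 = 18,911.4 kg.
Burnout mass m_f = stage dry + payload = 18,911.4 + 12,100 = 31,011.4 kg.
Rocket equation: Δv = v_e · ln(232,000/31,011.4) = 2860.0 × ln(7.481) = 2860.0 × 2.0124 ≈ 5755 m/s.

Δv ≈ 5.76 km/s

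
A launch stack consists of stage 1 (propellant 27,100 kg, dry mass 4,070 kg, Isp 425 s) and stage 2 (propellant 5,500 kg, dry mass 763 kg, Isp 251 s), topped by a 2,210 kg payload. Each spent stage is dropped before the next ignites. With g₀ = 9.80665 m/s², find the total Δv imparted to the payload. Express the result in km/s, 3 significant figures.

Δv ≈ 7.37 km/s

Ignition mass of stage 1 = 27,100+4,070 + 5,500+763 + 2,210 = 39,643 kg.
Stage 1: m₀ = 39,643 kg, m_f = 39,643 − 27,100 = 12,543 kg; Δv = 425×9.80665×ln(3.161) = 4167.8×1.1508 ≈ 4796 m/s.
Stage 2: m₀ = 8,473 kg, m_f = 8,473 − 5,500 = 2,973 kg; Δv = 251×9.80665×ln(2.85) = 2461.5×1.0473 ≈ 2578 m/s.
Total Δv = 4796 + 2578 = 7374 m/s.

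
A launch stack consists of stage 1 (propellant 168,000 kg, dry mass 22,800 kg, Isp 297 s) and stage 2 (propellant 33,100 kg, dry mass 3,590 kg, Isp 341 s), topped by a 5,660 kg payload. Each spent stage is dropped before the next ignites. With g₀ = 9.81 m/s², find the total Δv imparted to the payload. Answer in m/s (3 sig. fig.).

Δv ≈ 8800 m/s

Ignition mass of stage 1 = 168,000+22,800 + 33,100+3,590 + 5,660 = 233,150 kg.
Stage 1: m₀ = 233,150 kg, m_f = 233,150 − 168,000 = 65,150 kg; Δv = 297×9.81×ln(3.579) = 2913.6×1.2750 ≈ 3715 m/s.
Stage 2: m₀ = 42,350 kg, m_f = 42,350 − 33,100 = 9,250 kg; Δv = 341×9.81×ln(4.578) = 3345.2×1.5213 ≈ 5089 m/s.
Total Δv = 3715 + 5089 = 8804 m/s.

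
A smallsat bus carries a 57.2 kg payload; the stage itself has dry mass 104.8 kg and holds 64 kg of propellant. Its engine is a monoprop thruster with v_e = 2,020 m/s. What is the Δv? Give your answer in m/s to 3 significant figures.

m₀ = payload + dry + propellant = 57.2 + 104.8 + 64 = 226 kg.
m_f = payload + dry = 57.2 + 104.8 = 162 kg.
Δv = v_e · ln(m₀/m_f) = 2020.0 × ln(1.395) = 2020.0 × 0.3329 ≈ 672.5 m/s.

Δv ≈ 673 m/s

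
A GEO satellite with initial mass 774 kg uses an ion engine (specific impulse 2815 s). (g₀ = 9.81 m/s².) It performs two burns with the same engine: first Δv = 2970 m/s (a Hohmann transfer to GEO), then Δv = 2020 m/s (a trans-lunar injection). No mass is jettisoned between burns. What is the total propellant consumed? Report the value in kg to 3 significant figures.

total propellant consumed ≈ 128 kg

v_e = Isp · g₀ = 2815 × 9.81 = 27615.2 m/s.
After the first burn: m = 774 × exp(−2970/27615.2) = 774 × 0.89803 = 695.075 kg.
After the second burn: m = 695.075 × exp(−2020/27615.2) = 695.075 × 0.92946 = 646.044 kg.
Total propellant = m₀ − m_final = 774 − 646.044 = 127.956 kg.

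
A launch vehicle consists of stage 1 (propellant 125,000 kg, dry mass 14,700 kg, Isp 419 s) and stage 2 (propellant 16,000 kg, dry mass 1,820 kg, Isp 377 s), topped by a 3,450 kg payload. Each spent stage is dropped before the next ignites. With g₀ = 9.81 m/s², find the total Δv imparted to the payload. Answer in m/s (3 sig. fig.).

Δv ≈ 11300 m/s

Ignition mass of stage 1 = 125,000+14,700 + 16,000+1,820 + 3,450 = 160,970 kg.
Stage 1: m₀ = 160,970 kg, m_f = 160,970 − 125,000 = 35,970 kg; Δv = 419×9.81×ln(4.475) = 4110.4×1.4985 ≈ 6160 m/s.
Stage 2: m₀ = 21,270 kg, m_f = 21,270 − 16,000 = 5,270 kg; Δv = 377×9.81×ln(4.036) = 3698.4×1.3953 ≈ 5160 m/s.
Total Δv = 6160 + 5160 = 11320 m/s.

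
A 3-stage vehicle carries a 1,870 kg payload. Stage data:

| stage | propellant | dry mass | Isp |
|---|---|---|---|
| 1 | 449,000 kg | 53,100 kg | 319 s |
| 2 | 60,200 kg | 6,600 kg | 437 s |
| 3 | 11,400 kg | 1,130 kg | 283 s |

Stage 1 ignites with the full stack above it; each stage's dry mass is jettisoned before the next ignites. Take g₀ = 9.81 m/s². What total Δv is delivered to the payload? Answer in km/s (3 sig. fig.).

Ignition mass of stage 1 = 449,000+53,100 + 60,200+6,600 + 11,400+1,130 + 1,870 = 583,300 kg.
Stage 1: m₀ = 583,300 kg, m_f = 583,300 − 449,000 = 134,300 kg; Δv = 319×9.81×ln(4.343) = 3129.4×1.4686 ≈ 4596 m/s.
Stage 2: m₀ = 81,200 kg, m_f = 81,200 − 60,200 = 21,000 kg; Δv = 437×9.81×ln(3.867) = 4287.0×1.3524 ≈ 5798 m/s.
Stage 3: m₀ = 14,400 kg, m_f = 14,400 − 11,400 = 3,000 kg; Δv = 283×9.81×ln(4.8) = 2776.2×1.5686 ≈ 4355 m/s.
Total Δv = 4596 + 5798 + 4355 = 14749 m/s.

Δv ≈ 14.7 km/s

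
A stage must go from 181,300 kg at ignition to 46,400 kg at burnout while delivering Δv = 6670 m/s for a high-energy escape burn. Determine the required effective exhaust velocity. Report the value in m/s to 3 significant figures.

ln(m₀/m_f) = ln(181300/46400) = ln(3.907) = 1.3629.
v_e = Δv / ln(m₀/m_f) = 6670 / 1.3629 = 4894.1 m/s.

v_e ≈ 4890 m/s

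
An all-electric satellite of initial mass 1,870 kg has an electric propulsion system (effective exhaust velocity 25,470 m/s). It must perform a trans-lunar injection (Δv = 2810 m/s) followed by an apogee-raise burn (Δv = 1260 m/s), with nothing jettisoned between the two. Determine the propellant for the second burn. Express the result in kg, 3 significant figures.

propellant for the second burn ≈ 80.8 kg

After the first burn: m = 1870 × exp(−2810/25470.0) = 1870 × 0.89554 = 1,674.66 kg.
After the second burn: m = 1,674.66 × exp(−1260/25470.0) = 1,674.66 × 0.95173 = 1,593.82 kg.
Second-burn propellant = 1,674.66 − 1,593.82 = 80.84 kg.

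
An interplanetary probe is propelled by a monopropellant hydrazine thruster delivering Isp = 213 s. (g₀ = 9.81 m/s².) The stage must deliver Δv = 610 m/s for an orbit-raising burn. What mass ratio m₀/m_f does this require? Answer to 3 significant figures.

v_e = Isp · g₀ = 213 × 9.81 = 2089.5 m/s.
Using Δv = v_e ln(m₀/m_f): m₀/m_f = exp(Δv / v_e) = exp(610 / 2089.5) = exp(0.2919) = 1.3390.

mass ratio ≈ 1.34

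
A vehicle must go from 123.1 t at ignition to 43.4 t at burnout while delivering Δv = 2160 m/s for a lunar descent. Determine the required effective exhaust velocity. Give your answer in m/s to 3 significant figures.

v_e ≈ 2070 m/s

ln(m₀/m_f) = ln(123100/43400) = ln(2.836) = 1.0425.
From the ideal rocket equation, v_e = Δv / ln(m₀/m_f) = 2160 / 1.0425 = 2071.9 m/s.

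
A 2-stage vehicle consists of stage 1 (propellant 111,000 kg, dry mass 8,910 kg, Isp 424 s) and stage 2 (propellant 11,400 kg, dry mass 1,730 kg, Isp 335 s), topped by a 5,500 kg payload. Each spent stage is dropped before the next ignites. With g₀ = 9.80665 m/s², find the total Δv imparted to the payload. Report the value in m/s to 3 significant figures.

Ignition mass of stage 1 = 111,000+8,910 + 11,400+1,730 + 5,500 = 138,540 kg.
Stage 1: m₀ = 138,540 kg, m_f = 138,540 − 111,000 = 27,540 kg; Δv = 424×9.80665×ln(5.031) = 4158.0×1.6155 ≈ 6717 m/s.
Stage 2: m₀ = 18,630 kg, m_f = 18,630 − 11,400 = 7,230 kg; Δv = 335×9.80665×ln(2.577) = 3285.2×0.9465 ≈ 3110 m/s.
Total Δv = 6717 + 3110 = 9827 m/s.

Δv ≈ 9830 m/s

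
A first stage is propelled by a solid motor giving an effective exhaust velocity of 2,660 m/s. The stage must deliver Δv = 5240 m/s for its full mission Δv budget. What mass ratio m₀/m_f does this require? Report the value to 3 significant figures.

mass ratio ≈ 7.17

Using Δv = v_e ln(m₀/m_f): m₀/m_f = exp(Δv / v_e) = exp(5240 / 2660.0) = exp(1.9699) = 7.1701.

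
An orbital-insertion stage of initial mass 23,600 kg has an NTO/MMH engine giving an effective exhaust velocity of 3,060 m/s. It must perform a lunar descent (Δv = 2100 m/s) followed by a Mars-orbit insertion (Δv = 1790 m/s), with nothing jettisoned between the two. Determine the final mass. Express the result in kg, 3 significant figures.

After the first burn: m = 23600 × exp(−2100/3060.0) = 23600 × 0.50345 = 11,881.4 kg.
After the second burn: m = 11,881.4 × exp(−1790/3060.0) = 11,881.4 × 0.55712 = 6,619.37 kg.

final mass ≈ 6620 kg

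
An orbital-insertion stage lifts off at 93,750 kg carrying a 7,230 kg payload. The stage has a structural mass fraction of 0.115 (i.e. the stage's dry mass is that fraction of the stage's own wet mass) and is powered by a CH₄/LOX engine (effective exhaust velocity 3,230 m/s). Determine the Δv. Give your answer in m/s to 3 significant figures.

Stage wet mass = m₀ − payload = 93,750 − 7,230 = 86,520 kg.
Stage dry mass = ε × stage wet mass = 0.115 × 86,520 = 9,949.8 kg.
Burnout mass m_f = stage dry + payload = 9,949.8 + 7,230 = 17,179.8 kg.
Δv = v_e · ln(93,750/17,179.8) = 3230.0 × ln(5.457) = 3230.0 × 1.6969 ≈ 5481 m/s.

Δv ≈ 5480 m/s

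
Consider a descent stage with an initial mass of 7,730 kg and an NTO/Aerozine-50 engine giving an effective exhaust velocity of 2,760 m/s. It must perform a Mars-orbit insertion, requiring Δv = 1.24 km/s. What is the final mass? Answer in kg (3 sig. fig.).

Rocket equation: m₀/m_f = exp(Δv / v_e) = exp(1240 / 2760.0) = exp(0.4493) = 1.5672.
m_f = m₀ / 1.5672 = 7,730 / 1.5672 = 4,932.36 kg.

final mass ≈ 4930 kg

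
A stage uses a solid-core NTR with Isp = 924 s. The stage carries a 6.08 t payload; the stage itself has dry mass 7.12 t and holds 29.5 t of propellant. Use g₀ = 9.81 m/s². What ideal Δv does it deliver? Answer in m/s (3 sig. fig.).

v_e = Isp · g₀ = 924 × 9.81 = 9064.4 m/s.
m₀ = payload + dry + propellant = 6.08 + 7.12 + 29.5 = 42.7 t.
m_f = payload + dry = 6.08 + 7.12 = 13.2 t.
From the ideal rocket equation, Δv = v_e · ln(m₀/m_f) = 9064.4 × ln(3.235) = 9064.4 × 1.1740 ≈ 10641.5 m/s.

Δv ≈ 10600 m/s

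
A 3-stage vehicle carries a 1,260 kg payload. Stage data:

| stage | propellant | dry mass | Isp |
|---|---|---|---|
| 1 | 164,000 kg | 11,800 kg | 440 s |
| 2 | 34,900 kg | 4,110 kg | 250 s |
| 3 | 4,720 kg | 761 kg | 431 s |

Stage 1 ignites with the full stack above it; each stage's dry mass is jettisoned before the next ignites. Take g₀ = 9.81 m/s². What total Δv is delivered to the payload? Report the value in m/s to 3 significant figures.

Ignition mass of stage 1 = 164,000+11,800 + 34,900+4,110 + 4,720+761 + 1,260 = 221,551 kg.
Stage 1: m₀ = 221,551 kg, m_f = 221,551 − 164,000 = 57,551 kg; Δv = 440×9.81×ln(3.85) = 4316.4×1.3480 ≈ 5818 m/s.
Stage 2: m₀ = 45,751 kg, m_f = 45,751 − 34,900 = 10,851 kg; Δv = 250×9.81×ln(4.216) = 2452.5×1.4390 ≈ 3529 m/s.
Stage 3: m₀ = 6,741 kg, m_f = 6,741 − 4,720 = 2,021 kg; Δv = 431×9.81×ln(3.335) = 4228.1×1.2046 ≈ 5093 m/s.
Total Δv = 5818 + 3529 + 5093 = 14440 m/s.

Δv ≈ 14400 m/s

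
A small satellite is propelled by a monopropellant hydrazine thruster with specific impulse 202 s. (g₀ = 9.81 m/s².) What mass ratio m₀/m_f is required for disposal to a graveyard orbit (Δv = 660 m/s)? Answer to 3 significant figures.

v_e = Isp · g₀ = 202 × 9.81 = 1981.6 m/s.
Rocket equation: m₀/m_f = exp(Δv / v_e) = exp(660 / 1981.6) = exp(0.3331) = 1.3952.

mass ratio ≈ 1.40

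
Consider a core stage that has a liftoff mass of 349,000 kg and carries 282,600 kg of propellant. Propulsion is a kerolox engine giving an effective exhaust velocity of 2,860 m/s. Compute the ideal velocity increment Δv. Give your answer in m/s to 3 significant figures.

m_f = m₀ − m_prop = 349,000 − 282,600 = 66,400 kg.
From the ideal rocket equation, Δv = v_e · ln(m₀/m_f) = 2860.0 × ln(5.256) = 2860.0 × 1.6594 ≈ 4745.8 m/s.

Δv ≈ 4750 m/s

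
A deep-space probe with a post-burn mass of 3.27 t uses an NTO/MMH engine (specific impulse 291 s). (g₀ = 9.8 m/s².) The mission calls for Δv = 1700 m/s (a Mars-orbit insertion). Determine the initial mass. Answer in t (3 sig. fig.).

v_e = Isp · g₀ = 291 × 9.8 = 2851.8 m/s.
m₀/m_f = exp(Δv / v_e) = exp(1700 / 2851.8) = exp(0.5961) = 1.8151.
m₀ = m_f × 1.8151 = 3.27 × 1.8151 = 5.93538 t.

initial mass ≈ 5.94 t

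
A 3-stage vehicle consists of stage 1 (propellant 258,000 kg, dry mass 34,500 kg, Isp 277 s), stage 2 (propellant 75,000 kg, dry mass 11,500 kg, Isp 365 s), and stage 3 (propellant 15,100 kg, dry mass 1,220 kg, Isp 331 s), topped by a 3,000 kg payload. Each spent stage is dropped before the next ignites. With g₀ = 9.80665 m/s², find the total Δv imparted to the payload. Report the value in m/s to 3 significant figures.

Ignition mass of stage 1 = 258,000+34,500 + 75,000+11,500 + 15,100+1,220 + 3,000 = 398,320 kg.
Stage 1: m₀ = 398,320 kg, m_f = 398,320 − 258,000 = 140,320 kg; Δv = 277×9.80665×ln(2.839) = 2716.4×1.0433 ≈ 2834 m/s.
Stage 2: m₀ = 105,820 kg, m_f = 105,820 − 75,000 = 30,820 kg; Δv = 365×9.80665×ln(3.433) = 3579.4×1.2336 ≈ 4415 m/s.
Stage 3: m₀ = 19,320 kg, m_f = 19,320 − 15,100 = 4,220 kg; Δv = 331×9.80665×ln(4.578) = 3246.0×1.5213 ≈ 4938 m/s.
Total Δv = 2834 + 4415 + 4938 = 12187 m/s.

Δv ≈ 12200 m/s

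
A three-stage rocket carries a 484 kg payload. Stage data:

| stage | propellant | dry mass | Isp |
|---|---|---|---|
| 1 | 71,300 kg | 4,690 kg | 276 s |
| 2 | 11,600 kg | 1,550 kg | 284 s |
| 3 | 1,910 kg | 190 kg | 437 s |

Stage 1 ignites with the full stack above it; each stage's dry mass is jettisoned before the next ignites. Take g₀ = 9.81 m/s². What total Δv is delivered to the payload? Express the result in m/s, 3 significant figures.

Ignition mass of stage 1 = 71,300+4,690 + 11,600+1,550 + 1,910+190 + 484 = 91,724 kg.
Stage 1: m₀ = 91,724 kg, m_f = 91,724 − 71,300 = 20,424 kg; Δv = 276×9.81×ln(4.491) = 2707.6×1.5021 ≈ 4067 m/s.
Stage 2: m₀ = 15,734 kg, m_f = 15,734 − 11,600 = 4,134 kg; Δv = 284×9.81×ln(3.806) = 2786.0×1.3366 ≈ 3724 m/s.
Stage 3: m₀ = 2,584 kg, m_f = 2,584 − 1,910 = 674 kg; Δv = 437×9.81×ln(3.834) = 4287.0×1.3439 ≈ 5761 m/s.
Total Δv = 4067 + 3724 + 5761 = 13552 m/s.

Δv ≈ 13600 m/s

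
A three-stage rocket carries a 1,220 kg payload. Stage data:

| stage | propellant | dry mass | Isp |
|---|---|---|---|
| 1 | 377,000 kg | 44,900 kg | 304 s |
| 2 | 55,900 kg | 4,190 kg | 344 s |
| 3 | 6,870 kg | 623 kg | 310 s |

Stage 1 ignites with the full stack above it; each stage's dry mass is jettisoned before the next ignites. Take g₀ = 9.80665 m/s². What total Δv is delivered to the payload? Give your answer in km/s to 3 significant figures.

Ignition mass of stage 1 = 377,000+44,900 + 55,900+4,190 + 6,870+623 + 1,220 = 490,703 kg.
Stage 1: m₀ = 490,703 kg, m_f = 490,703 − 377,000 = 113,703 kg; Δv = 304×9.80665×ln(4.316) = 2981.2×1.4622 ≈ 4359 m/s.
Stage 2: m₀ = 68,803 kg, m_f = 68,803 − 55,900 = 12,903 kg; Δv = 344×9.80665×ln(5.332) = 3373.5×1.6738 ≈ 5647 m/s.
Stage 3: m₀ = 8,713 kg, m_f = 8,713 − 6,870 = 1,843 kg; Δv = 310×9.80665×ln(4.728) = 3040.1×1.5534 ≈ 4722 m/s.
Total Δv = 4359 + 5647 + 4722 = 14728 m/s.

Δv ≈ 14.7 km/s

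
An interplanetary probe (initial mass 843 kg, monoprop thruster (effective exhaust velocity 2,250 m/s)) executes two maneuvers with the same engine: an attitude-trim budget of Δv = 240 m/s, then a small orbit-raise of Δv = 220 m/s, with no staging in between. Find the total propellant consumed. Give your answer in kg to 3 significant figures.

total propellant consumed ≈ 156 kg

After the first burn: m = 843 × exp(−240/2250.0) = 843 × 0.89883 = 757.714 kg.
After the second burn: m = 757.714 × exp(−220/2250.0) = 757.714 × 0.90685 = 687.133 kg.
Total propellant = m₀ − m_final = 843 − 687.133 = 155.867 kg.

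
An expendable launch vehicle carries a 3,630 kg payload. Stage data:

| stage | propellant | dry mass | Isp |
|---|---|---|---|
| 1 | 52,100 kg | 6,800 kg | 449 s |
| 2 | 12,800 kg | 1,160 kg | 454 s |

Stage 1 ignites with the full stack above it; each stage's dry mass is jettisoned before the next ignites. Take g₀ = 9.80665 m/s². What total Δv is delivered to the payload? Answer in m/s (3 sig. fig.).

Δv ≈ 10800 m/s

Ignition mass of stage 1 = 52,100+6,800 + 12,800+1,160 + 3,630 = 76,490 kg.
Stage 1: m₀ = 76,490 kg, m_f = 76,490 − 52,100 = 24,390 kg; Δv = 449×9.80665×ln(3.136) = 4403.2×1.1430 ≈ 5033 m/s.
Stage 2: m₀ = 17,590 kg, m_f = 17,590 − 12,800 = 4,790 kg; Δv = 454×9.80665×ln(3.672) = 4452.2×1.3008 ≈ 5791 m/s.
Total Δv = 5033 + 5791 = 10824 m/s.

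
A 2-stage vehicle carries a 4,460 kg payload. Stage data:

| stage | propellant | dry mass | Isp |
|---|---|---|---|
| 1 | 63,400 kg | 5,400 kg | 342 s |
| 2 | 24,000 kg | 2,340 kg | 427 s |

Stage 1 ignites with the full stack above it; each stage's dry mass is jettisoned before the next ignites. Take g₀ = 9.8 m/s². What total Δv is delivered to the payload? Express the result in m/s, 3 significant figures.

Ignition mass of stage 1 = 63,400+5,400 + 24,000+2,340 + 4,460 = 99,600 kg.
Stage 1: m₀ = 99,600 kg, m_f = 99,600 − 63,400 = 36,200 kg; Δv = 342×9.8×ln(2.751) = 3351.6×1.0121 ≈ 3392 m/s.
Stage 2: m₀ = 30,800 kg, m_f = 30,800 − 24,000 = 6,800 kg; Δv = 427×9.8×ln(4.529) = 4184.6×1.5106 ≈ 6321 m/s.
Total Δv = 3392 + 6321 = 9713 m/s.

Δv ≈ 9710 m/s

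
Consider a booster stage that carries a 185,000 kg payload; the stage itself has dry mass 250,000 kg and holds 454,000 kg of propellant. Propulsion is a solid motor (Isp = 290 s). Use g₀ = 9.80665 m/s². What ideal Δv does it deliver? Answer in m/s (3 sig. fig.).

v_e = Isp · g₀ = 290 × 9.80665 = 2843.9 m/s.
m₀ = payload + dry + propellant = 185,000 + 250,000 + 454,000 = 889,000 kg.
m_f = payload + dry = 185,000 + 250,000 = 435,000 kg.
From the ideal rocket equation, Δv = v_e · ln(m₀/m_f) = 2843.9 × ln(2.044) = 2843.9 × 0.7148 ≈ 2032.7 m/s.

Δv ≈ 2030 m/s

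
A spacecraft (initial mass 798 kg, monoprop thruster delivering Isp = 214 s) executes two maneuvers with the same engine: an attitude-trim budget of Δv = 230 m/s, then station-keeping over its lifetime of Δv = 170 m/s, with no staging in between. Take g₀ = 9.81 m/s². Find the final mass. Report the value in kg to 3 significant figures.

v_e = Isp · g₀ = 214 × 9.81 = 2099.3 m/s.
After the first burn: m = 798 × exp(−230/2099.3) = 798 × 0.89623 = 715.192 kg.
After the second burn: m = 715.192 × exp(−170/2099.3) = 715.192 × 0.92221 = 659.557 kg.

final mass ≈ 660 kg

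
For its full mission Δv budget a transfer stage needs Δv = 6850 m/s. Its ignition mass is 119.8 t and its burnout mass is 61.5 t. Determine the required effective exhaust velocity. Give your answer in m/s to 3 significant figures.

ln(m₀/m_f) = ln(119800/61500) = ln(1.948) = 0.6668.
By the Tsiolkovsky rocket equation, v_e = Δv / ln(m₀/m_f) = 6850 / 0.6668 = 10273.2 m/s.

v_e ≈ 10300 m/s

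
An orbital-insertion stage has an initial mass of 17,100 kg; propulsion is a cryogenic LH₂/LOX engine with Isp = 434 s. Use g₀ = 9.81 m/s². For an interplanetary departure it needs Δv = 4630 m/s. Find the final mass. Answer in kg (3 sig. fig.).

v_e = Isp · g₀ = 434 × 9.81 = 4257.5 m/s.
From the ideal rocket equation, m₀/m_f = exp(Δv / v_e) = exp(4630 / 4257.5) = exp(1.0875) = 2.9668.
m_f = m₀ / 2.9668 = 17,100 / 2.9668 = 5,763.79 kg.

final mass ≈ 5760 kg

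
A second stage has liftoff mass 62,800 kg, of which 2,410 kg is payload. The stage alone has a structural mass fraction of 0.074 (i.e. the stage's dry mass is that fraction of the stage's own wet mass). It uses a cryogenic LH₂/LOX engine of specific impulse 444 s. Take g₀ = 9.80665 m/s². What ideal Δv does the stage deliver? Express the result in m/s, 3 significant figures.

Stage wet mass = m₀ − payload = 62,800 − 2,410 = 60,390 kg.
Stage dry mass = ε × stage wet mass = 0.074 × 60,390 = 4,468.86 kg.
Burnout mass m_f = stage dry + payload = 4,468.86 + 2,410 = 6,878.86 kg.
v_e = Isp · g₀ = 444 × 9.80665 = 4354.2 m/s.
Δv = v_e · ln(62,800/6,878.86) = 4354.2 × ln(9.129) = 4354.2 × 2.2115 ≈ 9629 m/s.

Δv ≈ 9630 m/s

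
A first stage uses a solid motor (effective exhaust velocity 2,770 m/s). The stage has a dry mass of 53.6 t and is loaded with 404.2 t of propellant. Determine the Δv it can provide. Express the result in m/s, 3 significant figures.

Δv ≈ 5940 m/s

m₀ = m_dry + m_prop = 53.6 + 404.2 = 457.8 t.
Δv = v_e · ln(m₀/m_f) = 2770.0 × ln(8.541) = 2770.0 × 2.1449 ≈ 5941.3 m/s.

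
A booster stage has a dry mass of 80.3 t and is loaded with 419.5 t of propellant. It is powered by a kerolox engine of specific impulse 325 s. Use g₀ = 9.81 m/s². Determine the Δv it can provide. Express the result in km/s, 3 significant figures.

v_e = Isp · g₀ = 325 × 9.81 = 3188.2 m/s.
m₀ = m_dry + m_prop = 80.3 + 419.5 = 499.8 t.
Rocket equation: Δv = v_e · ln(m₀/m_f) = 3188.2 × ln(6.224) = 3188.2 × 1.8284 ≈ 5829.5 m/s.

Δv ≈ 5.83 km/s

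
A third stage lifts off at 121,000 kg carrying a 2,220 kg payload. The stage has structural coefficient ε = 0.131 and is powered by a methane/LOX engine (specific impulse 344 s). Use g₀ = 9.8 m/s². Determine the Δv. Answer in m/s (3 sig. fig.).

Stage wet mass = m₀ − payload = 121,000 − 2,220 = 118,780 kg.
Stage dry mass = ε × stage wet mass = 0.131 × 118,780 = 15,560.2 kg.
Burnout mass m_f = stage dry + payload = 15,560.2 + 2,220 = 17,780.2 kg.
v_e = Isp · g₀ = 344 × 9.8 = 3371.2 m/s.
Δv = v_e · ln(121,000/17,780.2) = 3371.2 × ln(6.805) = 3371.2 × 1.9177 ≈ 6465 m/s.

Δv ≈ 6460 m/s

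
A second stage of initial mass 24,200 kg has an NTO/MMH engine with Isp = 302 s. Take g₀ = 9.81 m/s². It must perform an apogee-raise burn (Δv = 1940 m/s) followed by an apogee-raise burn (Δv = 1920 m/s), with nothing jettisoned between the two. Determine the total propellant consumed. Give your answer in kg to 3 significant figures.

v_e = Isp · g₀ = 302 × 9.81 = 2962.6 m/s.
After the first burn: m = 24200 × exp(−1940/2962.6) = 24200 × 0.51953 = 12,572.6 kg.
After the second burn: m = 12,572.6 × exp(−1920/2962.6) = 12,572.6 × 0.52305 = 6,576.1 kg.
Total propellant = m₀ − m_final = 24200 − 6,576.1 = 17,623.9 kg.

total propellant consumed ≈ 17600 kg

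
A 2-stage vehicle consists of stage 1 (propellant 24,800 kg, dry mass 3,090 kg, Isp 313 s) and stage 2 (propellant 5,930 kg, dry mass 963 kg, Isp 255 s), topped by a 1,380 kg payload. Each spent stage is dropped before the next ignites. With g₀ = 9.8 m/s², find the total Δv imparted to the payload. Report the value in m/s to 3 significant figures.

Ignition mass of stage 1 = 24,800+3,090 + 5,930+963 + 1,380 = 36,163 kg.
Stage 1: m₀ = 36,163 kg, m_f = 36,163 − 24,800 = 11,363 kg; Δv = 313×9.8×ln(3.183) = 3067.4×1.1577 ≈ 3551 m/s.
Stage 2: m₀ = 8,273 kg, m_f = 8,273 − 5,930 = 2,343 kg; Δv = 255×9.8×ln(3.531) = 2499.0×1.2616 ≈ 3153 m/s.
Total Δv = 3551 + 3153 = 6704 m/s.

Δv ≈ 6700 m/s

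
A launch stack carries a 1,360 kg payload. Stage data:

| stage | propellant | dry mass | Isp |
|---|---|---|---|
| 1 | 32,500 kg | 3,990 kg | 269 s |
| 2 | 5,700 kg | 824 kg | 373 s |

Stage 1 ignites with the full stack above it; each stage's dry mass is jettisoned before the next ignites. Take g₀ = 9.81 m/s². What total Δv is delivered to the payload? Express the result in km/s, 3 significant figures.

Ignition mass of stage 1 = 32,500+3,990 + 5,700+824 + 1,360 = 44,374 kg.
Stage 1: m₀ = 44,374 kg, m_f = 44,374 − 32,500 = 11,874 kg; Δv = 269×9.81×ln(3.737) = 2638.9×1.3183 ≈ 3479 m/s.
Stage 2: m₀ = 7,884 kg, m_f = 7,884 − 5,700 = 2,184 kg; Δv = 373×9.81×ln(3.61) = 3659.1×1.2837 ≈ 4697 m/s.
Total Δv = 3479 + 4697 = 8176 m/s.

Δv ≈ 8.18 km/s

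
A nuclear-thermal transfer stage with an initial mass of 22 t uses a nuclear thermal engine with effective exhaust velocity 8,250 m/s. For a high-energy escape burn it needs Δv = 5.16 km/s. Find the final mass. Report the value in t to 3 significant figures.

final mass ≈ 11.8 t

Using Δv = v_e ln(m₀/m_f): m₀/m_f = exp(Δv / v_e) = exp(5160 / 8250.0) = exp(0.6255) = 1.8691.
m_f = m₀ / 1.8691 = 22 / 1.8691 = 11.7704 t.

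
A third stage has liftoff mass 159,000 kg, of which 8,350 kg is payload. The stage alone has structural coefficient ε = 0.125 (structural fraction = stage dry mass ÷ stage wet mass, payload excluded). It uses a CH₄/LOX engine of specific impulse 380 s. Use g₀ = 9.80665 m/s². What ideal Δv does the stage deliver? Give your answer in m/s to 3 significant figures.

Stage wet mass = m₀ − payload = 159,000 − 8,350 = 150,650 kg.
Stage dry mass = ε × stage wet mass = 0.125 × 150,650 = 18,831.3 kg.
Burnout mass m_f = stage dry + payload = 18,831.3 + 8,350 = 27,181.3 kg.
v_e = Isp · g₀ = 380 × 9.80665 = 3726.5 m/s.
By the Tsiolkovsky rocket equation, Δv = v_e · ln(159,000/27,181.3) = 3726.5 × ln(5.85) = 3726.5 × 1.7664 ≈ 6582 m/s.

Δv ≈ 6580 m/s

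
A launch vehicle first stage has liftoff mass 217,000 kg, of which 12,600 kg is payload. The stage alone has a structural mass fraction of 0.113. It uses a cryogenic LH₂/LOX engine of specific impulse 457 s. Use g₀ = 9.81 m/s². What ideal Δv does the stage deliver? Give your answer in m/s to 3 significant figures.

Stage wet mass = m₀ − payload = 217,000 − 12,600 = 204,400 kg.
Stage dry mass = ε × stage wet mass = 0.113 × 204,400 = 23,097.2 kg.
Burnout mass m_f = stage dry + payload = 23,097.2 + 12,600 = 35,697.2 kg.
v_e = Isp · g₀ = 457 × 9.81 = 4483.2 m/s.
Rocket equation: Δv = v_e · ln(217,000/35,697.2) = 4483.2 × ln(6.079) = 4483.2 × 1.8048 ≈ 8091 m/s.

Δv ≈ 8090 m/s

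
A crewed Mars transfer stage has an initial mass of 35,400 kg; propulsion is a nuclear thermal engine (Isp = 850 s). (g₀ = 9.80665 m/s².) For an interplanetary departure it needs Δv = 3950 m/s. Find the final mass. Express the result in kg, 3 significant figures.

v_e = Isp · g₀ = 850 × 9.80665 = 8335.7 m/s.
m₀/m_f = exp(Δv / v_e) = exp(3950 / 8335.7) = exp(0.4739) = 1.6062.
m_f = m₀ / 1.6062 = 35,400 / 1.6062 = 22,039.6 kg.

final mass ≈ 22000 kg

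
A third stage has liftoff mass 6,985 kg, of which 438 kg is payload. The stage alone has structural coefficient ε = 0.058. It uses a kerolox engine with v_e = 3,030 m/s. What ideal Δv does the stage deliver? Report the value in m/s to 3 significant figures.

Δv ≈ 6500 m/s

Stage wet mass = m₀ − payload = 6,985 − 438 = 6,547 kg.
Stage dry mass = ε × stage wet mass = 0.058 × 6,547 = 379.726 kg.
Burnout mass m_f = stage dry + payload = 379.726 + 438 = 817.726 kg.
Using Δv = v_e ln(m₀/m_f): Δv = v_e · ln(6,985/817.726) = 3030.0 × ln(8.542) = 3030.0 × 2.1450 ≈ 6499 m/s.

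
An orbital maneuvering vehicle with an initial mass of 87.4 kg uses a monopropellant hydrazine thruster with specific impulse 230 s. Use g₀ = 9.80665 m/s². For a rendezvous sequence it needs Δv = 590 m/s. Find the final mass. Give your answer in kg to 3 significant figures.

final mass ≈ 67.3 kg

v_e = Isp · g₀ = 230 × 9.80665 = 2255.5 m/s.
m₀/m_f = exp(Δv / v_e) = exp(590 / 2255.5) = exp(0.2616) = 1.2990.
m_f = m₀ / 1.2990 = 87.4 / 1.2990 = 67.2825 kg.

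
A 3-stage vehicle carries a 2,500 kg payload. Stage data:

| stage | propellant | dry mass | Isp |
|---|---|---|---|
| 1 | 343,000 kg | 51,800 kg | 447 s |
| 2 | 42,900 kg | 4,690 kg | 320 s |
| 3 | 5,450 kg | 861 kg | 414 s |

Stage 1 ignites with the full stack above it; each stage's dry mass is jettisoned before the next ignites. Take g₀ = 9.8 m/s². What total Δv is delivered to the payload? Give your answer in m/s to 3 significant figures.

Δv ≈ 14600 m/s

Ignition mass of stage 1 = 343,000+51,800 + 42,900+4,690 + 5,450+861 + 2,500 = 451,201 kg.
Stage 1: m₀ = 451,201 kg, m_f = 451,201 − 343,000 = 108,201 kg; Δv = 447×9.8×ln(4.17) = 4380.6×1.4279 ≈ 6255 m/s.
Stage 2: m₀ = 56,401 kg, m_f = 56,401 − 42,900 = 13,501 kg; Δv = 320×9.8×ln(4.178) = 3136.0×1.4297 ≈ 4484 m/s.
Stage 3: m₀ = 8,811 kg, m_f = 8,811 − 5,450 = 3,361 kg; Δv = 414×9.8×ln(2.622) = 4057.2×0.9638 ≈ 3910 m/s.
Total Δv = 6255 + 4484 + 3910 = 14649 m/s.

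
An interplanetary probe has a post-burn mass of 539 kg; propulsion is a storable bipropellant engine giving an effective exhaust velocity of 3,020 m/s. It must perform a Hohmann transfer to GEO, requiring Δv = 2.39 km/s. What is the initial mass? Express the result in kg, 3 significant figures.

m₀/m_f = exp(Δv / v_e) = exp(2390 / 3020.0) = exp(0.7914) = 2.2065.
m₀ = m_f × 2.2065 = 539 × 2.2065 = 1,189.3 kg.

initial mass ≈ 1190 kg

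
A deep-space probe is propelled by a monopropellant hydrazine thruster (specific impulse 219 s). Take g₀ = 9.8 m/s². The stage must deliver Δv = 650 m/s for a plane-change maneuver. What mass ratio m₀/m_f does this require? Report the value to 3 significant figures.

mass ratio ≈ 1.35

v_e = Isp · g₀ = 219 × 9.8 = 2146.2 m/s.
Rocket equation: m₀/m_f = exp(Δv / v_e) = exp(650 / 2146.2) = exp(0.3029) = 1.3537.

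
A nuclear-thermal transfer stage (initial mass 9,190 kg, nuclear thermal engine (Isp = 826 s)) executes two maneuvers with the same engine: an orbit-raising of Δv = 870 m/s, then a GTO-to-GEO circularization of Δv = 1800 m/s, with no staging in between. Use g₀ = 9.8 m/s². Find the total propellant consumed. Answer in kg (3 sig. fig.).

v_e = Isp · g₀ = 826 × 9.8 = 8094.8 m/s.
After the first burn: m = 9190 × exp(−870/8094.8) = 9190 × 0.89810 = 8,253.54 kg.
After the second burn: m = 8,253.54 × exp(−1800/8094.8) = 8,253.54 × 0.80062 = 6,607.95 kg.
Total propellant = m₀ − m_final = 9190 − 6,607.95 = 2,582.05 kg.

total propellant consumed ≈ 2580 kg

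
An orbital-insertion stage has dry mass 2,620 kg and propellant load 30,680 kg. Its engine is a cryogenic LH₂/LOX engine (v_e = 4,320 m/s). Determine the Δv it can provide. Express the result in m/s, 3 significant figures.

Δv ≈ 11000 m/s

m₀ = m_dry + m_prop = 2,620 + 30,680 = 33,300 kg.
Rocket equation: Δv = v_e · ln(m₀/m_f) = 4320.0 × ln(12.71) = 4320.0 × 2.5424 ≈ 10983.1 m/s.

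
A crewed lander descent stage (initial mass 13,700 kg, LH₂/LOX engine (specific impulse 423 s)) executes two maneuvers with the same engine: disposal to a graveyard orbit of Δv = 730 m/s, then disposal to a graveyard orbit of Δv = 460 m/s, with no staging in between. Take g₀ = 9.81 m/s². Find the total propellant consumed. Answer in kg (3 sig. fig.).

total propellant consumed ≈ 3420 kg

v_e = Isp · g₀ = 423 × 9.81 = 4149.6 m/s.
After the first burn: m = 13700 × exp(−730/4149.6) = 13700 × 0.83869 = 11,490.1 kg.
After the second burn: m = 11,490.1 × exp(−460/4149.6) = 11,490.1 × 0.89507 = 10,284.4 kg.
Total propellant = m₀ − m_final = 13700 − 10,284.4 = 3,415.6 kg.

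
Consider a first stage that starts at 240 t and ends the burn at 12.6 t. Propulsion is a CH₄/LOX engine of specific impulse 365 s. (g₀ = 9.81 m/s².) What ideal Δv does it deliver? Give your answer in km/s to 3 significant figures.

Δv ≈ 10.6 km/s

v_e = Isp · g₀ = 365 × 9.81 = 3580.7 m/s.
From the ideal rocket equation, Δv = v_e · ln(m₀/m_f) = 3580.7 × ln(19.05) = 3580.7 × 2.9469 ≈ 10552.0 m/s.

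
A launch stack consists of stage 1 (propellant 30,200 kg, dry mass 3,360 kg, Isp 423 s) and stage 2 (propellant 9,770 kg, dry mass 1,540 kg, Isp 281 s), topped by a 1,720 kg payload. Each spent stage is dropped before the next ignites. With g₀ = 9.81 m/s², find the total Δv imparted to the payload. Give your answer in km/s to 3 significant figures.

Ignition mass of stage 1 = 30,200+3,360 + 9,770+1,540 + 1,720 = 46,590 kg.
Stage 1: m₀ = 46,590 kg, m_f = 46,590 − 30,200 = 16,390 kg; Δv = 423×9.81×ln(2.843) = 4149.6×1.0447 ≈ 4335 m/s.
Stage 2: m₀ = 13,030 kg, m_f = 13,030 − 9,770 = 3,260 kg; Δv = 281×9.81×ln(3.997) = 2756.6×1.3855 ≈ 3819 m/s.
Total Δv = 4335 + 3819 = 8154 m/s.

Δv ≈ 8.15 km/s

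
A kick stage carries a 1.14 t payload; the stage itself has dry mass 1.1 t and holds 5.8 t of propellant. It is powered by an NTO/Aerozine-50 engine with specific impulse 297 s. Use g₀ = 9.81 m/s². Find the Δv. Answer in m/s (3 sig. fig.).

v_e = Isp · g₀ = 297 × 9.81 = 2913.6 m/s.
m₀ = payload + dry + propellant = 1.14 + 1.1 + 5.8 = 8.04 t.
m_f = payload + dry = 1.14 + 1.1 = 2.24 t.
By the Tsiolkovsky rocket equation, Δv = v_e · ln(m₀/m_f) = 2913.6 × ln(3.589) = 2913.6 × 1.2780 ≈ 3723.4 m/s.

Δv ≈ 3720 m/s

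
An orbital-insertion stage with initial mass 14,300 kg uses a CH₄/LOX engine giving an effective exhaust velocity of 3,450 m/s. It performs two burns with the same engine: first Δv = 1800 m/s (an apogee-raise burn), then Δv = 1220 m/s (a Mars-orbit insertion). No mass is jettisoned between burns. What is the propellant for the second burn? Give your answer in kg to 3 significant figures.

propellant for the second burn ≈ 2530 kg

After the first burn: m = 14300 × exp(−1800/3450.0) = 14300 × 0.59349 = 8,486.91 kg.
After the second burn: m = 8,486.91 × exp(−1220/3450.0) = 8,486.91 × 0.70214 = 5,959 kg.
Second-burn propellant = 8,486.91 − 5,959 = 2,527.91 kg.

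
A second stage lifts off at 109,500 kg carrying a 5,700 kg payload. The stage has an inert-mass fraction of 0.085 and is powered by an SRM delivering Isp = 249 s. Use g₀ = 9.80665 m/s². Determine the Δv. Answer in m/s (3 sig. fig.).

Stage wet mass = m₀ − payload = 109,500 − 5,700 = 103,800 kg.
Stage dry mass = ε × stage wet mass = 0.085 × 103,800 = 8,823 kg.
Burnout mass m_f = stage dry + payload = 8,823 + 5,700 = 14,523 kg.
v_e = Isp · g₀ = 249 × 9.80665 = 2441.9 m/s.
From the ideal rocket equation, Δv = v_e · ln(109,500/14,523) = 2441.9 × ln(7.54) = 2441.9 × 2.0202 ≈ 4933 m/s.

Δv ≈ 4930 m/s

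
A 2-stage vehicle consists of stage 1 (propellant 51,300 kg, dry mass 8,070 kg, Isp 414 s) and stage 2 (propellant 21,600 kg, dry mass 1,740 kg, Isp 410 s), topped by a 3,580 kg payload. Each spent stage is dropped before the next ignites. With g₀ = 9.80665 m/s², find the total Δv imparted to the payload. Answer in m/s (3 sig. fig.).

Ignition mass of stage 1 = 51,300+8,070 + 21,600+1,740 + 3,580 = 86,290 kg.
Stage 1: m₀ = 86,290 kg, m_f = 86,290 − 51,300 = 34,990 kg; Δv = 414×9.80665×ln(2.466) = 4060.0×0.9027 ≈ 3665 m/s.
Stage 2: m₀ = 26,920 kg, m_f = 26,920 − 21,600 = 5,320 kg; Δv = 410×9.80665×ln(5.06) = 4020.7×1.6214 ≈ 6519 m/s.
Total Δv = 3665 + 6519 = 10184 m/s.

Δv ≈ 10200 m/s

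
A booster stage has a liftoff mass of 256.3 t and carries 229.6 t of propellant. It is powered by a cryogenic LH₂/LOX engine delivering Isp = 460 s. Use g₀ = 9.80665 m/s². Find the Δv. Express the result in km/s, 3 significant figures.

Δv ≈ 10.2 km/s

v_e = Isp · g₀ = 460 × 9.80665 = 4511.1 m/s.
m_f = m₀ − m_prop = 256.3 − 229.6 = 26.7 t.
Δv = v_e · ln(m₀/m_f) = 4511.1 × ln(9.599) = 4511.1 × 2.2617 ≈ 10202.6 m/s.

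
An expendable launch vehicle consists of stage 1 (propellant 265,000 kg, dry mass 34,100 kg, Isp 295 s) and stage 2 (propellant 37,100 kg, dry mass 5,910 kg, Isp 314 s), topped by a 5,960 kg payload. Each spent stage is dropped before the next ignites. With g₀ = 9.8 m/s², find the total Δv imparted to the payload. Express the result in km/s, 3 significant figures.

Δv ≈ 8.50 km/s

Ignition mass of stage 1 = 265,000+34,100 + 37,100+5,910 + 5,960 = 348,070 kg.
Stage 1: m₀ = 348,070 kg, m_f = 348,070 − 265,000 = 83,070 kg; Δv = 295×9.8×ln(4.19) = 2891.0×1.4327 ≈ 4142 m/s.
Stage 2: m₀ = 48,970 kg, m_f = 48,970 − 37,100 = 11,870 kg; Δv = 314×9.8×ln(4.126) = 3077.2×1.4172 ≈ 4361 m/s.
Total Δv = 4142 + 4361 = 8503 m/s.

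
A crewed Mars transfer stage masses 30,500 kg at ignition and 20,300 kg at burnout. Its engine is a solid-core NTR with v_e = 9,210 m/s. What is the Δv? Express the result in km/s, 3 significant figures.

Δv ≈ 3.75 km/s

Δv = v_e · ln(m₀/m_f) = 9210.0 × ln(1.502) = 9210.0 × 0.4071 ≈ 3749.4 m/s.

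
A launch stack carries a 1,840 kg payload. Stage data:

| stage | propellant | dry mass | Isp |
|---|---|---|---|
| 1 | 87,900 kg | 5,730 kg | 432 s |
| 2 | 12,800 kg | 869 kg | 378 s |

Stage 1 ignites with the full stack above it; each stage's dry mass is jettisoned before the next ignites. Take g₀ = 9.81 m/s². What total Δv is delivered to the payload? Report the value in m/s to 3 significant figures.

Ignition mass of stage 1 = 87,900+5,730 + 12,800+869 + 1,840 = 109,139 kg.
Stage 1: m₀ = 109,139 kg, m_f = 109,139 − 87,900 = 21,239 kg; Δv = 432×9.81×ln(5.139) = 4237.9×1.6368 ≈ 6937 m/s.
Stage 2: m₀ = 15,509 kg, m_f = 15,509 − 12,800 = 2,709 kg; Δv = 378×9.81×ln(5.725) = 3708.2×1.7448 ≈ 6470 m/s.
Total Δv = 6937 + 6470 = 13407 m/s.

Δv ≈ 13400 m/s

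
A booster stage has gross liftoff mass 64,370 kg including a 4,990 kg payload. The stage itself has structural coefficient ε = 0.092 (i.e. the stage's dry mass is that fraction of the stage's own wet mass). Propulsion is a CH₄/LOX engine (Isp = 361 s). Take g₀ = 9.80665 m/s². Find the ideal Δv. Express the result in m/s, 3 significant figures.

Stage wet mass = m₀ − payload = 64,370 − 4,990 = 59,380 kg.
Stage dry mass = ε × stage wet mass = 0.092 × 59,380 = 5,462.96 kg.
Burnout mass m_f = stage dry + payload = 5,462.96 + 4,990 = 10,452.96 kg.
v_e = Isp · g₀ = 361 × 9.80665 = 3540.2 m/s.
Using Δv = v_e ln(m₀/m_f): Δv = v_e · ln(64,370/10,452.96) = 3540.2 × ln(6.158) = 3540.2 × 1.8178 ≈ 6435 m/s.

Δv ≈ 6440 m/s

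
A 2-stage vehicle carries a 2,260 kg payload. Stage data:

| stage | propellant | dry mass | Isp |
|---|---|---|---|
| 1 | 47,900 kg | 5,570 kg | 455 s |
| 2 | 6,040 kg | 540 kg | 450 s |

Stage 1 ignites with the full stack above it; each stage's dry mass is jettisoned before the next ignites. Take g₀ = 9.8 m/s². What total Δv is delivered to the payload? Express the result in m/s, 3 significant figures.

Δv ≈ 11600 m/s

Ignition mass of stage 1 = 47,900+5,570 + 6,040+540 + 2,260 = 62,310 kg.
Stage 1: m₀ = 62,310 kg, m_f = 62,310 − 47,900 = 14,410 kg; Δv = 455×9.8×ln(4.324) = 4459.0×1.4642 ≈ 6529 m/s.
Stage 2: m₀ = 8,840 kg, m_f = 8,840 − 6,040 = 2,800 kg; Δv = 450×9.8×ln(3.157) = 4410.0×1.1497 ≈ 5070 m/s.
Total Δv = 6529 + 5070 = 11599 m/s.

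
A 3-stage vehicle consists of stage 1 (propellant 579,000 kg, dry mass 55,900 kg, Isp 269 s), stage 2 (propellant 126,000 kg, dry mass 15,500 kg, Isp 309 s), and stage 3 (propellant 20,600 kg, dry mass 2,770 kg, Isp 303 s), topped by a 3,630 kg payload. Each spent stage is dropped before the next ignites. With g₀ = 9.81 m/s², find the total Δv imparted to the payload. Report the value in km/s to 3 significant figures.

Ignition mass of stage 1 = 579,000+55,900 + 126,000+15,500 + 20,600+2,770 + 3,630 = 803,400 kg.
Stage 1: m₀ = 803,400 kg, m_f = 803,400 − 579,000 = 224,400 kg; Δv = 269×9.81×ln(3.58) = 2638.9×1.2754 ≈ 3366 m/s.
Stage 2: m₀ = 168,500 kg, m_f = 168,500 − 126,000 = 42,500 kg; Δv = 309×9.81×ln(3.965) = 3031.3×1.3774 ≈ 4175 m/s.
Stage 3: m₀ = 27,000 kg, m_f = 27,000 − 20,600 = 6,400 kg; Δv = 303×9.81×ln(4.219) = 2972.4×1.4395 ≈ 4279 m/s.
Total Δv = 3366 + 4175 + 4279 = 11820 m/s.

Δv ≈ 11.8 km/s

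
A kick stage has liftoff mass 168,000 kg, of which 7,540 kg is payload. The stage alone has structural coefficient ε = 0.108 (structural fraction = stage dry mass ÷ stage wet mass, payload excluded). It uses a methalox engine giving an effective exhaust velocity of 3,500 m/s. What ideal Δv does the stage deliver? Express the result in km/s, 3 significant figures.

Stage wet mass = m₀ − payload = 168,000 − 7,540 = 160,460 kg.
Stage dry mass = ε × stage wet mass = 0.108 × 160,460 = 17,329.7 kg.
Burnout mass m_f = stage dry + payload = 17,329.7 + 7,540 = 24,869.7 kg.
From the ideal rocket equation, Δv = v_e · ln(168,000/24,869.7) = 3500.0 × ln(6.755) = 3500.0 × 1.9103 ≈ 6686 m/s.

Δv ≈ 6.69 km/s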